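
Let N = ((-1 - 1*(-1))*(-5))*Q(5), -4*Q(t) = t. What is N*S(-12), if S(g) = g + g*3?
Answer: 0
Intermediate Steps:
S(g) = 4*g (S(g) = g + 3*g = 4*g)
Q(t) = -t/4
N = 0 (N = ((-1 - 1*(-1))*(-5))*(-¼*5) = ((-1 + 1)*(-5))*(-5/4) = (0*(-5))*(-5/4) = 0*(-5/4) = 0)
N*S(-12) = 0*(4*(-12)) = 0*(-48) = 0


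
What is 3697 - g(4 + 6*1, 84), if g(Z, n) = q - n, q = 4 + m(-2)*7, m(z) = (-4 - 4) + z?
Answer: 3847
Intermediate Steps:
m(z) = -8 + z
q = -66 (q = 4 + (-8 - 2)*7 = 4 - 10*7 = 4 - 70 = -66)
g(Z, n) = -66 - n
3697 - g(4 + 6*1, 84) = 3697 - (-66 - 1*84) = 3697 - (-66 - 84) = 3697 - 1*(-150) = 3697 + 150 = 3847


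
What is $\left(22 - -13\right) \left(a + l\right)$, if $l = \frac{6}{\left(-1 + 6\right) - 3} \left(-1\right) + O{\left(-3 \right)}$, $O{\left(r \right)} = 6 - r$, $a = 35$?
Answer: $1435$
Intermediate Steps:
$l = 6$ ($l = \frac{6}{\left(-1 + 6\right) - 3} \left(-1\right) + \left(6 - -3\right) = \frac{6}{5 - 3} \left(-1\right) + \left(6 + 3\right) = \frac{6}{2} \left(-1\right) + 9 = 6 \cdot \frac{1}{2} \left(-1\right) + 9 = 3 \left(-1\right) + 9 = -3 + 9 = 6$)
$\left(22 - -13\right) \left(a + l\right) = \left(22 - -13\right) \left(35 + 6\right) = \left(22 + 13\right) 41 = 35 \cdot 41 = 1435$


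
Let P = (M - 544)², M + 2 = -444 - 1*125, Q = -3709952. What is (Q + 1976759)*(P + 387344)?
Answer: -2826090776817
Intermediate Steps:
M = -571 (M = -2 + (-444 - 1*125) = -2 + (-444 - 125) = -2 - 569 = -571)
P = 1243225 (P = (-571 - 544)² = (-1115)² = 1243225)
(Q + 1976759)*(P + 387344) = (-3709952 + 1976759)*(1243225 + 387344) = -1733193*1630569 = -2826090776817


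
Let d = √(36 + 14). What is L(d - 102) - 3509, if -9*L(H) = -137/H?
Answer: -54500608/15531 - 685*√2/93186 ≈ -3509.2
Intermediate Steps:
d = 5*√2 (d = √50 = 5*√2 ≈ 7.0711)
L(H) = 137/(9*H) (L(H) = -(-137)/(9*H) = 137/(9*H))
L(d - 102) - 3509 = 137/(9*(5*√2 - 102)) - 3509 = 137/(9*(-102 + 5*√2)) - 3509 = -3509 + 137/(9*(-102 + 5*√2))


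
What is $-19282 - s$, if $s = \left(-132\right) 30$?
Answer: $-15322$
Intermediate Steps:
$s = -3960$
$-19282 - s = -19282 - -3960 = -19282 + 3960 = -15322$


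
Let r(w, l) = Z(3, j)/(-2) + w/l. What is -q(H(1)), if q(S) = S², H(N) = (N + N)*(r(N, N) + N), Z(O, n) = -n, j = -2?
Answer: -4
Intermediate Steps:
r(w, l) = -1 + w/l (r(w, l) = -1*(-2)/(-2) + w/l = 2*(-½) + w/l = -1 + w/l)
H(N) = 2*N² (H(N) = (N + N)*((N - N)/N + N) = (2*N)*(0/N + N) = (2*N)*(0 + N) = (2*N)*N = 2*N²)
-q(H(1)) = -(2*1²)² = -(2*1)² = -1*2² = -1*4 = -4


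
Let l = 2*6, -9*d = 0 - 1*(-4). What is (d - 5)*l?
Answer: -196/3 ≈ -65.333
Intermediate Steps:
d = -4/9 (d = -(0 - 1*(-4))/9 = -(0 + 4)/9 = -⅑*4 = -4/9 ≈ -0.44444)
l = 12
(d - 5)*l = (-4/9 - 5)*12 = -49/9*12 = -196/3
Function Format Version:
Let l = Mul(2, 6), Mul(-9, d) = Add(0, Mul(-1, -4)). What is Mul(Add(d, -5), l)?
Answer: Rational(-196, 3) ≈ -65.333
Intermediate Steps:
d = Rational(-4, 9) (d = Mul(Rational(-1, 9), Add(0, Mul(-1, -4))) = Mul(Rational(-1, 9), Add(0, 4)) = Mul(Rational(-1, 9), 4) = Rational(-4, 9) ≈ -0.44444)
l = 12
Mul(Add(d, -5), l) = Mul(Add(Rational(-4, 9), -5), 12) = Mul(Rational(-49, 9), 12) = Rational(-196, 3)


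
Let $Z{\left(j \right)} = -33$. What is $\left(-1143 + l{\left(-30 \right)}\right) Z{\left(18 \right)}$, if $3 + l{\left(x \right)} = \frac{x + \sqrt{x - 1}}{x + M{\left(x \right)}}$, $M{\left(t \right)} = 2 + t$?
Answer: $\frac{1096227}{29} + \frac{33 i \sqrt{31}}{58} \approx 37801.0 + 3.1679 i$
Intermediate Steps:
$l{\left(x \right)} = -3 + \frac{x + \sqrt{-1 + x}}{2 + 2 x}$ ($l{\left(x \right)} = -3 + \frac{x + \sqrt{x - 1}}{x + \left(2 + x\right)} = -3 + \frac{x + \sqrt{-1 + x}}{2 + 2 x}$)
$\left(-1143 + l{\left(-30 \right)}\right) Z{\left(18 \right)} = \left(-1143 + \frac{-6 + \sqrt{-1 - 30} - -150}{2 \left(1 - 30\right)}\right) \left(-33\right) = \left(-1143 + \frac{-6 + \sqrt{-31} + 150}{2 \left(-29\right)}\right) \left(-33\right) = \left(-1143 + \frac{1}{2} \left(- \frac{1}{29}\right) \left(-6 + i \sqrt{31} + 150\right)\right) \left(-33\right) = \left(-1143 + \frac{1}{2} \left(- \frac{1}{29}\right) \left(144 + i \sqrt{31}\right)\right) \left(-33\right) = \left(-1143 - \left(\frac{72}{29} + \frac{i \sqrt{31}}{58}\right)\right) \left(-33\right) = \left(- \frac{33219}{29} - \frac{i \sqrt{31}}{58}\right) \left(-33\right) = \frac{1096227}{29} + \frac{33 i \sqrt{31}}{58}$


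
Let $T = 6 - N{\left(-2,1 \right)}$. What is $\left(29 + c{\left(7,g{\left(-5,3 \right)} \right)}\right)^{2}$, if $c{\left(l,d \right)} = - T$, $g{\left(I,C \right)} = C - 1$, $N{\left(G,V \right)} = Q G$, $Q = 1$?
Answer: $441$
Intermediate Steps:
$N{\left(G,V \right)} = G$ ($N{\left(G,V \right)} = 1 G = G$)
$g{\left(I,C \right)} = -1 + C$
$T = 8$ ($T = 6 - -2 = 6 + 2 = 8$)
$c{\left(l,d \right)} = -8$ ($c{\left(l,d \right)} = \left(-1\right) 8 = -8$)
$\left(29 + c{\left(7,g{\left(-5,3 \right)} \right)}\right)^{2} = \left(29 - 8\right)^{2} = 21^{2} = 441$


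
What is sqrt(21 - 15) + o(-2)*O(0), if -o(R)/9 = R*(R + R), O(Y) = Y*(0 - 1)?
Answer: sqrt(6) ≈ 2.4495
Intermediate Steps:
O(Y) = -Y (O(Y) = Y*(-1) = -Y)
o(R) = -18*R**2 (o(R) = -9*R*(R + R) = -9*R*2*R = -18*R**2)
sqrt(21 - 15) + o(-2)*O(0) = sqrt(21 - 15) + (-18*(-2)**2)*(-1*0) = sqrt(6) - 18*4*0 = sqrt(6) - 72*0 = sqrt(6) + 0 = sqrt(6)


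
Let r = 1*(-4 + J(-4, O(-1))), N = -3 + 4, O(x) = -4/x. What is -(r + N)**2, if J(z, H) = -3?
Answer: -36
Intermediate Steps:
N = 1
r = -7 (r = 1*(-4 - 3) = 1*(-7) = -7)
-(r + N)**2 = -(-7 + 1)**2 = -1*(-6)**2 = -1*36 = -36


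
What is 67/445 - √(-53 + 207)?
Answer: 67/445 - √154 ≈ -12.259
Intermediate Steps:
67/445 - √(-53 + 207) = 67*(1/445) - √154 = 67/445 - √154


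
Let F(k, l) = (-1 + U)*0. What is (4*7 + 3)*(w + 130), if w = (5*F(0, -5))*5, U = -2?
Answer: 4030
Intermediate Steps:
F(k, l) = 0 (F(k, l) = (-1 - 2)*0 = -3*0 = 0)
w = 0 (w = (5*0)*5 = 0*5 = 0)
(4*7 + 3)*(w + 130) = (4*7 + 3)*(0 + 130) = (28 + 3)*130 = 31*130 = 4030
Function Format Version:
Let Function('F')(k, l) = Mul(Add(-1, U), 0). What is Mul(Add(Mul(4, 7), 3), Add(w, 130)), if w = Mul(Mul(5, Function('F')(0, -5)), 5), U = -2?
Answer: 4030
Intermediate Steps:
Function('F')(k, l) = 0 (Function('F')(k, l) = Mul(Add(-1, -2), 0) = Mul(-3, 0) = 0)
w = 0 (w = Mul(Mul(5, 0), 5) = Mul(0, 5) = 0)
Mul(Add(Mul(4, 7), 3), Add(w, 130)) = Mul(Add(Mul(4, 7), 3), Add(0, 130)) = Mul(Add(28, 3), 130) = Mul(31, 130) = 4030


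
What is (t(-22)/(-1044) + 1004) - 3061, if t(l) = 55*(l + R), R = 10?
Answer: -178904/87 ≈ -2056.4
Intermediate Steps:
t(l) = 550 + 55*l (t(l) = 55*(l + 10) = 55*(10 + l) = 550 + 55*l)
(t(-22)/(-1044) + 1004) - 3061 = ((550 + 55*(-22))/(-1044) + 1004) - 3061 = ((550 - 1210)*(-1/1044) + 1004) - 3061 = (-660*(-1/1044) + 1004) - 3061 = (55/87 + 1004) - 3061 = 87403/87 - 3061 = -178904/87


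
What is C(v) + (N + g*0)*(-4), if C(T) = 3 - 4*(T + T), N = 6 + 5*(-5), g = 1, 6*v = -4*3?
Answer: 95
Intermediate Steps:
v = -2 (v = (-4*3)/6 = (⅙)*(-12) = -2)
N = -19 (N = 6 - 25 = -19)
C(T) = 3 - 8*T
C(v) + (N + g*0)*(-4) = (3 - 8*(-2)) + (-19 + 1*0)*(-4) = (3 + 16) + (-19 + 0)*(-4) = 19 - 19*(-4) = 19 + 76 = 95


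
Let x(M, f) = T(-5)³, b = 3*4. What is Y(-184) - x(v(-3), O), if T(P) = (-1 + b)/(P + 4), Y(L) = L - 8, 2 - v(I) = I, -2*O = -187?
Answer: 1139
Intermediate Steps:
O = 187/2 (O = -½*(-187) = 187/2 ≈ 93.500)
v(I) = 2 - I
b = 12
Y(L) = -8 + L
T(P) = 11/(4 + P) (T(P) = (-1 + 12)/(P + 4) = 11/(4 + P))
x(M, f) = -1331 (x(M, f) = (11/(4 - 5))³ = (11/(-1))³ = (11*(-1))³ = (-11)³ = -1331)
Y(-184) - x(v(-3), O) = (-8 - 184) - 1*(-1331) = -192 + 1331 = 1139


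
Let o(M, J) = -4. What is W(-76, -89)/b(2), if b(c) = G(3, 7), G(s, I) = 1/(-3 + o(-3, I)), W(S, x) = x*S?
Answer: -47348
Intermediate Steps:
W(S, x) = S*x
G(s, I) = -⅐ (G(s, I) = 1/(-3 - 4) = 1/(-7) = -⅐)
b(c) = -⅐
W(-76, -89)/b(2) = (-76*(-89))/(-⅐) = 6764*(-7) = -47348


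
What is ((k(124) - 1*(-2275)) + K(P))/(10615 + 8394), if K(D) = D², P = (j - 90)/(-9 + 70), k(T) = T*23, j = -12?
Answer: 19087971/70732489 ≈ 0.26986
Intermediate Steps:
k(T) = 23*T
P = -102/61 (P = (-12 - 90)/(-9 + 70) = -102/61 ≈ -1.6721)
((k(124) - 1*(-2275)) + K(P))/(10615 + 8394) = ((23*124 - 1*(-2275)) + (-102/61)²)/(10615 + 8394) = ((2852 + 2275) + 10404/3721)/19009 = (5127 + 10404/3721)*(1/19009) = (19087971/3721)*(1/19009) = 19087971/70732489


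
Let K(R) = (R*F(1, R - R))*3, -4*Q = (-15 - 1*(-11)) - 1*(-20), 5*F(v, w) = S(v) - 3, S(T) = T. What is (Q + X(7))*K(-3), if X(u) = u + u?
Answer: 36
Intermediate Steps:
X(u) = 2*u
F(v, w) = -⅗ + v/5 (F(v, w) = (v - 3)/5 = (-3 + v)/5 = -⅗ + v/5)
Q = -4 (Q = -((-15 - 1*(-11)) - 1*(-20))/4 = -((-15 + 11) + 20)/4 = -(-4 + 20)/4 = -¼*16 = -4)
K(R) = -6*R/5 (K(R) = (R*(-⅗ + (⅕)*1))*3 = (R*(-⅗ + ⅕))*3 = (R*(-⅖))*3 = -2*R/5*3 = -6*R/5)
(Q + X(7))*K(-3) = (-4 + 2*7)*(-6/5*(-3)) = (-4 + 14)*(18/5) = 10*(18/5) = 36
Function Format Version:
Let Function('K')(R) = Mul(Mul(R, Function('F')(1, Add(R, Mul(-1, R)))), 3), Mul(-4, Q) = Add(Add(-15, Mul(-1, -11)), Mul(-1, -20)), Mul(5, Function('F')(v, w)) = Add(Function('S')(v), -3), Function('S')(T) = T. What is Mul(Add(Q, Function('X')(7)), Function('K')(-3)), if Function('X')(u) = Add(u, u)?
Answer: 36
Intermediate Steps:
Function('X')(u) = Mul(2, u)
Function('F')(v, w) = Add(Rational(-3, 5), Mul(Rational(1, 5), v)) (Function('F')(v, w) = Mul(Rational(1, 5), Add(v, -3)) = Mul(Rational(1, 5), Add(-3, v)) = Add(Rational(-3, 5), Mul(Rational(1, 5), v)))
Q = -4 (Q = Mul(Rational(-1, 4), Add(Add(-15, Mul(-1, -11)), Mul(-1, -20))) = Mul(Rational(-1, 4), Add(Add(-15, 11), 20)) = Mul(Rational(-1, 4), Add(-4, 20)) = Mul(Rational(-1, 4), 16) = -4)
Function('K')(R) = Mul(Rational(-6, 5), R) (Function('K')(R) = Mul(Mul(R, Add(Rational(-3, 5), Mul(Rational(1, 5), 1))), 3) = Mul(Mul(R, Add(Rational(-3, 5), Rational(1, 5))), 3) = Mul(Mul(R, Rational(-2, 5)), 3) = Mul(Mul(Rational(-2, 5), R), 3) = Mul(Rational(-6, 5), R))
Mul(Add(Q, Function('X')(7)), Function('K')(-3)) = Mul(Add(-4, Mul(2, 7)), Mul(Rational(-6, 5), -3)) = Mul(Add(-4, 14), Rational(18, 5)) = Mul(10, Rational(18, 5)) = 36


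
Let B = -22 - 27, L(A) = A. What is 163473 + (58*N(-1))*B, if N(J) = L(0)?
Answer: 163473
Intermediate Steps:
N(J) = 0
B = -49
163473 + (58*N(-1))*B = 163473 + (58*0)*(-49) = 163473 + 0*(-49) = 163473 + 0 = 163473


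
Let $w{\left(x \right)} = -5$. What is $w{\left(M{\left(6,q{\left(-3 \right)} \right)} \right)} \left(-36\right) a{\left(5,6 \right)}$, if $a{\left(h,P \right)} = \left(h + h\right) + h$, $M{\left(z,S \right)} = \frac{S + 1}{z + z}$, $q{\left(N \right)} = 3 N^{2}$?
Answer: $2700$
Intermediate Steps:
$M{\left(z,S \right)} = \frac{1 + S}{2 z}$
$a{\left(h,P \right)} = 3 h$ ($a{\left(h,P \right)} = 2 h + h = 3 h$)
$w{\left(M{\left(6,q{\left(-3 \right)} \right)} \right)} \left(-36\right) a{\left(5,6 \right)} = \left(-5\right) \left(-36\right) 3 \cdot 5 = 180 \cdot 15 = 2700$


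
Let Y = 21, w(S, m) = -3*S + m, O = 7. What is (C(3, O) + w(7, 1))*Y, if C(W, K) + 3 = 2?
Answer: -441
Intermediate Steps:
w(S, m) = m - 3*S
C(W, K) = -1 (C(W, K) = -3 + 2 = -1)
(C(3, O) + w(7, 1))*Y = (-1 + (1 - 3*7))*21 = (-1 + (1 - 21))*21 = (-1 - 20)*21 = -21*21 = -441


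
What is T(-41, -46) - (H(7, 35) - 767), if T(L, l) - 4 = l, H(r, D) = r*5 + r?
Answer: 683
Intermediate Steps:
H(r, D) = 6*r (H(r, D) = 5*r + r = 6*r)
T(L, l) = 4 + l
T(-41, -46) - (H(7, 35) - 767) = (4 - 46) - (6*7 - 767) = -42 - (42 - 767) = -42 - 1*(-725) = -42 + 725 = 683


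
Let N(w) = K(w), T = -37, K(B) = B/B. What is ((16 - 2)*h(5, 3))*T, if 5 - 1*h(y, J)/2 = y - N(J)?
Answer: -1036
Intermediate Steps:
K(B) = 1
N(w) = 1
h(y, J) = 12 - 2*y (h(y, J) = 10 - 2*(y - 1*1) = 10 - 2*(y - 1) = 10 - 2*(-1 + y) = 10 + (2 - 2*y) = 12 - 2*y)
((16 - 2)*h(5, 3))*T = ((16 - 2)*(12 - 2*5))*(-37) = (14*(12 - 10))*(-37) = (14*2)*(-37) = 28*(-37) = -1036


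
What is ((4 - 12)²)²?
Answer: 4096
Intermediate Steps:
((4 - 12)²)² = ((-8)²)² = 64² = 4096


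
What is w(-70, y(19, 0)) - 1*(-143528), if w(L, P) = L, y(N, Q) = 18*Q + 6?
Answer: 143458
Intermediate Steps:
y(N, Q) = 6 + 18*Q
w(-70, y(19, 0)) - 1*(-143528) = -70 - 1*(-143528) = -70 + 143528 = 143458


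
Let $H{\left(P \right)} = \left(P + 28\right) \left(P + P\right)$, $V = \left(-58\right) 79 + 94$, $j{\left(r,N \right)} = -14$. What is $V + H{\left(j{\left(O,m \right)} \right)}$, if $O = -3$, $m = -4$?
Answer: $-4880$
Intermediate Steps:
$V = -4488$ ($V = -4582 + 94 = -4488$)
$H{\left(P \right)} = 2 P \left(28 + P\right)$ ($H{\left(P \right)} = \left(28 + P\right) 2 P = 2 P \left(28 + P\right)$)
$V + H{\left(j{\left(O,m \right)} \right)} = -4488 + 2 \left(-14\right) \left(28 - 14\right) = -4488 + 2 \left(-14\right) 14 = -4488 - 392 = -4880$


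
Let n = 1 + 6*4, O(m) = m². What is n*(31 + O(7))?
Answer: 2000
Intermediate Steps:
n = 25 (n = 1 + 24 = 25)
n*(31 + O(7)) = 25*(31 + 7²) = 25*(31 + 49) = 25*80 = 2000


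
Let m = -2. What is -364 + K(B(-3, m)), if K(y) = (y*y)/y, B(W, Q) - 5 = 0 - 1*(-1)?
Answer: -358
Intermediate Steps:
B(W, Q) = 6 (B(W, Q) = 5 + (0 - 1*(-1)) = 5 + (0 + 1) = 5 + 1 = 6)
K(y) = y (K(y) = y²/y = y)
-364 + K(B(-3, m)) = -364 + 6 = -358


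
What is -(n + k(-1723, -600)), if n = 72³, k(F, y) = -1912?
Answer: -371336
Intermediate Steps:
n = 373248
-(n + k(-1723, -600)) = -(373248 - 1912) = -1*371336 = -371336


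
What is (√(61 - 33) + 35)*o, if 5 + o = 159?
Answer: 5390 + 308*√7 ≈ 6204.9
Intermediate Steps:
o = 154 (o = -5 + 159 = 154)
(√(61 - 33) + 35)*o = (√(61 - 33) + 35)*154 = (√28 + 35)*154 = (2*√7 + 35)*154 = (35 + 2*√7)*154 = 5390 + 308*√7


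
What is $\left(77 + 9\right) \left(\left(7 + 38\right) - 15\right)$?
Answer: $2580$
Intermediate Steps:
$\left(77 + 9\right) \left(\left(7 + 38\right) - 15\right) = 86 \left(45 - 15\right) = 86 \cdot 30 = 2580$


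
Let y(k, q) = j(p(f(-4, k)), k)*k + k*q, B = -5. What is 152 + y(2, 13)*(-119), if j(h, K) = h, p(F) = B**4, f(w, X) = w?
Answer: -151692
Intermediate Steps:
p(F) = 625 (p(F) = (-5)**4 = 625)
y(k, q) = 625*k + k*q
152 + y(2, 13)*(-119) = 152 + (2*(625 + 13))*(-119) = 152 + (2*638)*(-119) = 152 + 1276*(-119) = 152 - 151844 = -151692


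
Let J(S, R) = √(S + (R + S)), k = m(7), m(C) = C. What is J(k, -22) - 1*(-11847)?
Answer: 11847 + 2*I*√2 ≈ 11847.0 + 2.8284*I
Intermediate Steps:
k = 7
J(S, R) = √(R + 2*S)
J(k, -22) - 1*(-11847) = √(-22 + 2*7) - 1*(-11847) = √(-22 + 14) + 11847 = √(-8) + 11847 = 2*I*√2 + 11847 = 11847 + 2*I*√2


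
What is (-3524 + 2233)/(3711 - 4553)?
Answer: 1291/842 ≈ 1.5333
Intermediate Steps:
(-3524 + 2233)/(3711 - 4553) = -1291/(-842) = -1291*(-1/842) = 1291/842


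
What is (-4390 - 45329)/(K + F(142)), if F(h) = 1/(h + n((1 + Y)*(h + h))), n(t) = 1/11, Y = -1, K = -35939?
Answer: 77710797/56172646 ≈ 1.3834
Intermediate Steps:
n(t) = 1/11
F(h) = 1/(1/11 + h) (F(h) = 1/(h + 1/11) = 1/(1/11 + h))
(-4390 - 45329)/(K + F(142)) = (-4390 - 45329)/(-35939 + 11/(1 + 11*142)) = -49719/(-35939 + 11/(1 + 1562)) = -49719/(-35939 + 11/1563) = -49719/(-56172646/1563) = -49719*(-1563/56172646) = 77710797/56172646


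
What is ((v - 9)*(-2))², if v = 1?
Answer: 256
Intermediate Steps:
((v - 9)*(-2))² = ((1 - 9)*(-2))² = (-8*(-2))² = 16² = 256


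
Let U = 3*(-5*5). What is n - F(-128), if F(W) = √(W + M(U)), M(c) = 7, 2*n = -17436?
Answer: -8718 - 11*I ≈ -8718.0 - 11.0*I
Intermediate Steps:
n = -8718 (n = (½)*(-17436) = -8718)
U = -75 (U = 3*(-25) = -75)
F(W) = √(7 + W) (F(W) = √(W + 7) = √(7 + W))
n - F(-128) = -8718 - √(7 - 128) = -8718 - √(-121) = -8718 - 11*I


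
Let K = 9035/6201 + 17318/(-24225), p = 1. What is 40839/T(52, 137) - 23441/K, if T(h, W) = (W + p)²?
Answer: -573118564337581/18146157924 ≈ -31583.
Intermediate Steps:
K = 2858563/3851775 (K = 9035*(1/6201) + 17318*(-1/24225) = 695/477 - 17318/24225 = 2858563/3851775 ≈ 0.74214)
T(h, W) = (1 + W)² (T(h, W) = (W + 1)² = (1 + W)²)
40839/T(52, 137) - 23441/K = 40839/((1 + 137)²) - 23441/2858563/3851775 = 40839/(138²) - 23441*3851775/2858563 = 40839/19044 - 90289457775/2858563 = 40839*(1/19044) - 90289457775/2858563 = 13613/6348 - 90289457775/2858563 = -573118564337581/18146157924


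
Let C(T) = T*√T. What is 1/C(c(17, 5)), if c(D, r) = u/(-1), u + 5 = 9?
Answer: I/8 ≈ 0.125*I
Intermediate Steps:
u = 4 (u = -5 + 9 = 4)
c(D, r) = -4 (c(D, r) = 4/(-1) = 4*(-1) = -4)
C(T) = T^(3/2)
1/C(c(17, 5)) = 1/((-4)^(3/2)) = 1/(-8*I) = I/8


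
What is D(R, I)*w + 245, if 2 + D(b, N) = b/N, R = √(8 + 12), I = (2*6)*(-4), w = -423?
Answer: 1091 + 141*√5/8 ≈ 1130.4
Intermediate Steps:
I = -48 (I = 12*(-4) = -48)
R = 2*√5 (R = √20 = 2*√5 ≈ 4.4721)
D(b, N) = -2 + b/N
D(R, I)*w + 245 = (-2 + (2*√5)/(-48))*(-423) + 245 = (-2 + (2*√5)*(-1/48))*(-423) + 245 = (-2 - √5/24)*(-423) + 245 = (846 + 141*√5/8) + 245 = 1091 + 141*√5/8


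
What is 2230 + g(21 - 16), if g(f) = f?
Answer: 2235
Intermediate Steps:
2230 + g(21 - 16) = 2230 + (21 - 16) = 2230 + 5 = 2235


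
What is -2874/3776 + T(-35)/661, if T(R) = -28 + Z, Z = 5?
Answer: -993281/1247968 ≈ -0.79592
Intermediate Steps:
T(R) = -23 (T(R) = -28 + 5 = -23)
-2874/3776 + T(-35)/661 = -2874/3776 - 23/661 = -2874*1/3776 - 23*1/661 = -1437/1888 - 23/661 = -993281/1247968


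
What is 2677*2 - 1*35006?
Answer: -29652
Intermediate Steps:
2677*2 - 1*35006 = 5354 - 35006 = -29652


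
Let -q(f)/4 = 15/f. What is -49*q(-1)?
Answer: -2940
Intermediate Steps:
q(f) = -60/f
-49*q(-1) = -(-2940)/(-1) = -(-2940)*(-1) = -49*60 = -2940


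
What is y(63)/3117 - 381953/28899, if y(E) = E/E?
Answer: -30526118/2309697 ≈ -13.217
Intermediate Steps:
y(E) = 1
y(63)/3117 - 381953/28899 = 1/3117 - 381953/28899 = 1*(1/3117) - 381953*1/28899 = 1/3117 - 29381/2223 = -30526118/2309697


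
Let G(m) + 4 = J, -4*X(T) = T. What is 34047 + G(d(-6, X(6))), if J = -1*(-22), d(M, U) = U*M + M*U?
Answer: 34065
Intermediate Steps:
X(T) = -T/4
d(M, U) = 2*M*U (d(M, U) = M*U + M*U = 2*M*U)
J = 22
G(m) = 18 (G(m) = -4 + 22 = 18)
34047 + G(d(-6, X(6))) = 34047 + 18 = 34065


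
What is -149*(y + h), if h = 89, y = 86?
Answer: -26075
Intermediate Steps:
-149*(y + h) = -149*(86 + 89) = -149*175 = -26075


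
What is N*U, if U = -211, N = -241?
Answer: 50851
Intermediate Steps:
N*U = -241*(-211) = 50851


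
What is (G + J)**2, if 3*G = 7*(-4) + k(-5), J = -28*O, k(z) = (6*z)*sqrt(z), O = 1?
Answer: 8044/9 + 2240*I*sqrt(5)/3 ≈ 893.78 + 1669.6*I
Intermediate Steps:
k(z) = 6*z**(3/2)
J = -28 (J = -28*1 = -28)
G = -28/3 - 10*I*sqrt(5) (G = (7*(-4) + 6*(-5)**(3/2))/3 = (-28 + 6*(-5*I*sqrt(5)))/3 = (-28 - 30*I*sqrt(5))/3 = -28/3 - 10*I*sqrt(5) ≈ -9.3333 - 22.361*I)
(G + J)**2 = ((-28/3 - 10*I*sqrt(5)) - 28)**2 = (-112/3 - 10*I*sqrt(5))**2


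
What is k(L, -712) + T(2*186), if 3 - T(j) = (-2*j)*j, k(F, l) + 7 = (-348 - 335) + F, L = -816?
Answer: 275265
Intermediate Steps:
k(F, l) = -690 + F (k(F, l) = -7 + ((-348 - 335) + F) = -7 + (-683 + F) = -690 + F)
T(j) = 3 + 2*j**2 (T(j) = 3 - (-2*j)*j = 3 - (-2)*j**2 = 3 + 2*j**2)
k(L, -712) + T(2*186) = (-690 - 816) + (3 + 2*(2*186)**2) = -1506 + (3 + 2*372**2) = -1506 + (3 + 2*138384) = -1506 + (3 + 276768) = -1506 + 276771 = 275265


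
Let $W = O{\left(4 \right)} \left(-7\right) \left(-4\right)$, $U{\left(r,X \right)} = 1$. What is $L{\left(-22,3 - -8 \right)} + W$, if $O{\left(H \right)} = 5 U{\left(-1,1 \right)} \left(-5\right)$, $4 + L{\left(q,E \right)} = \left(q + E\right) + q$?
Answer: $-737$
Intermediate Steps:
$L{\left(q,E \right)} = -4 + E + 2 q$ ($L{\left(q,E \right)} = -4 + \left(\left(q + E\right) + q\right) = -4 + \left(\left(E + q\right) + q\right) = -4 + \left(E + 2 q\right) = -4 + E + 2 q$)
$O{\left(H \right)} = -25$ ($O{\left(H \right)} = 5 \cdot 1 \left(-5\right) = 5 \left(-5\right) = -25$)
$W = -700$ ($W = \left(-25\right) \left(-7\right) \left(-4\right) = 175 \left(-4\right) = -700$)
$L{\left(-22,3 - -8 \right)} + W = \left(-4 + \left(3 - -8\right) + 2 \left(-22\right)\right) - 700 = \left(-4 + \left(3 + 8\right) - 44\right) - 700 = \left(-4 + 11 - 44\right) - 700 = -37 - 700 = -737$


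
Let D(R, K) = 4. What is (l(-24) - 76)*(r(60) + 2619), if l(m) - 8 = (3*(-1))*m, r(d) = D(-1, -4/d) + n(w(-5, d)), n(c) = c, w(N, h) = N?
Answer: 10472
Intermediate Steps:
r(d) = -1 (r(d) = 4 - 5 = -1)
l(m) = 8 - 3*m (l(m) = 8 + (3*(-1))*m = 8 - 3*m)
(l(-24) - 76)*(r(60) + 2619) = ((8 - 3*(-24)) - 76)*(-1 + 2619) = ((8 + 72) - 76)*2618 = (80 - 76)*2618 = 4*2618 = 10472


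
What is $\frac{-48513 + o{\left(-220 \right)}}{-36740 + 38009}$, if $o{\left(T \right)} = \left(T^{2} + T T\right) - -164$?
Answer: $\frac{48451}{1269} \approx 38.18$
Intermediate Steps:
$o{\left(T \right)} = 164 + 2 T^{2}$ ($o{\left(T \right)} = \left(T^{2} + T^{2}\right) + 164 = 2 T^{2} + 164 = 164 + 2 T^{2}$)
$\frac{-48513 + o{\left(-220 \right)}}{-36740 + 38009} = \frac{-48513 + \left(164 + 2 \left(-220\right)^{2}\right)}{-36740 + 38009} = \frac{-48513 + \left(164 + 2 \cdot 48400\right)}{1269} = \left(-48513 + \left(164 + 96800\right)\right) \frac{1}{1269} = \left(-48513 + 96964\right) \frac{1}{1269} = 48451 \cdot \frac{1}{1269} = \frac{48451}{1269}$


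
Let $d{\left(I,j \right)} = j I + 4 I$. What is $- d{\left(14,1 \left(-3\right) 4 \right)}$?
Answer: $112$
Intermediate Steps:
$d{\left(I,j \right)} = 4 I + I j$ ($d{\left(I,j \right)} = I j + 4 I = 4 I + I j$)
$- d{\left(14,1 \left(-3\right) 4 \right)} = - 14 \left(4 + 1 \left(-3\right) 4\right) = - 14 \left(4 - 12\right) = - 14 \left(-8\right) = \left(-1\right) \left(-112\right) = 112$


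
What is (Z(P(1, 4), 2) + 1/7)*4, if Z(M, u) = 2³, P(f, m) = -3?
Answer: 228/7 ≈ 32.571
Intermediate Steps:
Z(M, u) = 8
(Z(P(1, 4), 2) + 1/7)*4 = (8 + 1/7)*4 = (8 + ⅐)*4 = (57/7)*4 = 228/7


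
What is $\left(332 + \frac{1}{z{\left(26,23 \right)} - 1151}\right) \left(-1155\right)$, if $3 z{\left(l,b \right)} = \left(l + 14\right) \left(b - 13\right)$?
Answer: $- \frac{1170699915}{3053} \approx -3.8346 \cdot 10^{5}$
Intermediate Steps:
$z{\left(l,b \right)} = \frac{\left(-13 + b\right) \left(14 + l\right)}{3}$ ($z{\left(l,b \right)} = \frac{\left(l + 14\right) \left(b - 13\right)}{3} = \frac{\left(14 + l\right) \left(-13 + b\right)}{3} = \frac{\left(-13 + b\right) \left(14 + l\right)}{3}$)
$\left(332 + \frac{1}{z{\left(26,23 \right)} - 1151}\right) \left(-1155\right) = \left(332 + \frac{1}{\left(- \frac{182}{3} - \frac{338}{3} + \frac{14}{3} \cdot 23 + \frac{1}{3} \cdot 23 \cdot 26\right) - 1151}\right) \left(-1155\right) = \left(332 + \frac{1}{\left(- \frac{182}{3} - \frac{338}{3} + \frac{322}{3} + \frac{598}{3}\right) - 1151}\right) \left(-1155\right) = \left(332 + \frac{1}{\frac{400}{3} - 1151}\right) \left(-1155\right) = \left(332 + \frac{1}{- \frac{3053}{3}}\right) \left(-1155\right) = \left(332 - \frac{3}{3053}\right) \left(-1155\right) = \frac{1013593}{3053} \left(-1155\right) = - \frac{1170699915}{3053}$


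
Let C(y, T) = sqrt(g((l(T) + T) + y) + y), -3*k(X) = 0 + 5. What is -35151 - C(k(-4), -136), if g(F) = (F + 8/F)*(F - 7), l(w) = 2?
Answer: -35151 - sqrt(28865450581)/1221 ≈ -35290.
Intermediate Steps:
k(X) = -5/3 (k(X) = -(0 + 5)/3 = -1/3*5 = -5/3)
g(F) = (-7 + F)*(F + 8/F) (g(F) = (F + 8/F)*(-7 + F) = (-7 + F)*(F + 8/F))
C(y, T) = sqrt(-6 + (2 + T + y)**2 - 56/(2 + T + y) - 7*T - 6*y) (C(y, T) = sqrt((8 + ((2 + T) + y)**2 - 56/((2 + T) + y) - 7*((2 + T) + y)) + y) = sqrt((8 + (2 + T + y)**2 - 56/(2 + T + y) - 7*(2 + T + y)) + y) = sqrt((8 + (2 + T + y)**2 - 56/(2 + T + y) + (-14 - 7*T - 7*y)) + y) = sqrt((-6 + (2 + T + y)**2 - 56/(2 + T + y) - 7*T - 7*y) + y) = sqrt(-6 + (2 + T + y)**2 - 56/(2 + T + y) - 7*T - 6*y))
-35151 - C(k(-4), -136) = -35151 - sqrt((-56 - 5*(2 - 136 - 5/3)/3 + (2 - 136 - 5/3)*(-6 + (2 - 136 - 5/3)**2 - 7*(-136) - 7*(-5/3)))/(2 - 136 - 5/3)) = -35151 - sqrt((-56 - 5/3*(-407/3) - 407*(-6 + (-407/3)**2 + 952 + 35/3)/3)/(-407/3)) = -35151 - sqrt(-3*(-56 + 2035/9 - 407*(-6 + 165649/9 + 952 + 35/3)/3)/407) = -35151 - sqrt(-3*(-56 + 2035/9 - 407/3*174268/9)/407) = -35151 - sqrt(-3*(-56 + 2035/9 - 70927076/27)/407) = -35151 - sqrt(-3/407*(-70922483/27)) = -35151 - sqrt(70922483/3663) = -35151 - sqrt(28865450581)/1221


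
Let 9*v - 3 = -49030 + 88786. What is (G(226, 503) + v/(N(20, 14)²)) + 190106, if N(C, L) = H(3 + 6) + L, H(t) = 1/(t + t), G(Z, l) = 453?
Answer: 12198922355/64009 ≈ 1.9058e+5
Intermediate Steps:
H(t) = 1/(2*t)
N(C, L) = 1/18 + L (N(C, L) = 1/(2*(3 + 6)) + L = (½)/9 + L = (½)*(⅑) + L = 1/18 + L)
v = 13253/3 (v = ⅓ + (-49030 + 88786)/9 = ⅓ + (⅑)*39756 = ⅓ + 13252/3 = 13253/3 ≈ 4417.7)
(G(226, 503) + v/(N(20, 14)²)) + 190106 = (453 + 13253/(3*((1/18 + 14)²))) + 190106 = (453 + 13253/(3*((253/18)²))) + 190106 = (453 + 13253/(3*(64009/324))) + 190106 = (453 + (13253/3)*(324/64009)) + 190106 = (453 + 1431324/64009) + 190106 = 30427401/64009 + 190106 = 12198922355/64009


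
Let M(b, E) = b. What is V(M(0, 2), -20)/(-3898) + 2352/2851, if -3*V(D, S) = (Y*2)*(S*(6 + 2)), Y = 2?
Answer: 12839824/16669797 ≈ 0.77024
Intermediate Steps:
V(D, S) = -32*S/3 (V(D, S) = -2*2*S*(6 + 2)/3 = -4*S*8/3 = -4*8*S/3 = -32*S/3)
V(M(0, 2), -20)/(-3898) + 2352/2851 = -32/3*(-20)/(-3898) + 2352/2851 = (640/3)*(-1/3898) + 2352*(1/2851) = -320/5847 + 2352/2851 = 12839824/16669797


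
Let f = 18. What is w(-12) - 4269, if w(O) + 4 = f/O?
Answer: -8549/2 ≈ -4274.5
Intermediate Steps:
w(O) = -4 + 18/O
w(-12) - 4269 = (-4 + 18/(-12)) - 4269 = (-4 + 18*(-1/12)) - 4269 = (-4 - 3/2) - 4269 = -11/2 - 4269 = -8549/2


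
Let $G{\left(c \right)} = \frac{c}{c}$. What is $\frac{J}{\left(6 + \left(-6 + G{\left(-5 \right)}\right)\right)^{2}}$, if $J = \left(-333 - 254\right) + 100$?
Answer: $-487$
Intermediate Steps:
$G{\left(c \right)} = 1$
$J = -487$ ($J = -587 + 100 = -487$)
$\frac{J}{\left(6 + \left(-6 + G{\left(-5 \right)}\right)\right)^{2}} = - \frac{487}{\left(6 + \left(-6 + 1\right)\right)^{2}} = - \frac{487}{\left(6 - 5\right)^{2}} = - \frac{487}{1^{2}} = - \frac{487}{1} = \left(-487\right) 1 = -487$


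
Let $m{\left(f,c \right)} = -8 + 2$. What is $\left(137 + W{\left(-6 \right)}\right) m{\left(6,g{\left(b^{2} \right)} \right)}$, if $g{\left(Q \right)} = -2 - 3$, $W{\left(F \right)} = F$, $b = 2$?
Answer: $-786$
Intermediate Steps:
$g{\left(Q \right)} = -5$
$m{\left(f,c \right)} = -6$
$\left(137 + W{\left(-6 \right)}\right) m{\left(6,g{\left(b^{2} \right)} \right)} = \left(137 - 6\right) \left(-6\right) = 131 \left(-6\right) = -786$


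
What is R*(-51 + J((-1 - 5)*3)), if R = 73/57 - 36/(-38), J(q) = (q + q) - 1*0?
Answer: -3683/19 ≈ -193.84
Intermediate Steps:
J(q) = 2*q (J(q) = 2*q + 0 = 2*q)
R = 127/57 (R = 73*(1/57) - 36*(-1/38) = 73/57 + 18/19 = 127/57 ≈ 2.2281)
R*(-51 + J((-1 - 5)*3)) = 127*(-51 + 2*((-1 - 5)*3))/57 = 127*(-51 + 2*(-6*3))/57 = 127*(-51 + 2*(-18))/57 = 127*(-51 - 36)/57 = (127/57)*(-87) = -3683/19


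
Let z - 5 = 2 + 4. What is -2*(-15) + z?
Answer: 41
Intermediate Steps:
z = 11 (z = 5 + (2 + 4) = 5 + 6 = 11)
-2*(-15) + z = -2*(-15) + 11 = 30 + 11 = 41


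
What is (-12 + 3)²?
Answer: 81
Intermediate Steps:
(-12 + 3)² = (-9)² = 81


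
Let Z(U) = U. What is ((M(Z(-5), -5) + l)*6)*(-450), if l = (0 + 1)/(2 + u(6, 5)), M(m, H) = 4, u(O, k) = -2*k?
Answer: -20925/2 ≈ -10463.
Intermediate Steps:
l = -1/8 (l = (0 + 1)/(2 - 2*5) = 1/(2 - 10) = 1/(-8) = 1*(-1/8) = -1/8 ≈ -0.12500)
((M(Z(-5), -5) + l)*6)*(-450) = ((4 - 1/8)*6)*(-450) = ((31/8)*6)*(-450) = (93/4)*(-450) = -20925/2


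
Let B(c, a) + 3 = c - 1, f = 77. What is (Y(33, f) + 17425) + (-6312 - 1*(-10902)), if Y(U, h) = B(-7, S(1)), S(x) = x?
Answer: 22004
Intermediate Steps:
B(c, a) = -4 + c (B(c, a) = -3 + (c - 1) = -3 + (-1 + c) = -4 + c)
Y(U, h) = -11 (Y(U, h) = -4 - 7 = -11)
(Y(33, f) + 17425) + (-6312 - 1*(-10902)) = (-11 + 17425) + (-6312 - 1*(-10902)) = 17414 + (-6312 + 10902) = 17414 + 4590 = 22004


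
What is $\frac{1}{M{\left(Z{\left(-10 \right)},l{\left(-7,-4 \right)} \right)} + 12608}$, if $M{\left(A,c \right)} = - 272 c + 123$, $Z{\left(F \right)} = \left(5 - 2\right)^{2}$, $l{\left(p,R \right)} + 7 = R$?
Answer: $\frac{1}{15723} \approx 6.3601 \cdot 10^{-5}$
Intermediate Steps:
$l{\left(p,R \right)} = -7 + R$
$Z{\left(F \right)} = 9$ ($Z{\left(F \right)} = 3^{2} = 9$)
$M{\left(A,c \right)} = 123 - 272 c$
$\frac{1}{M{\left(Z{\left(-10 \right)},l{\left(-7,-4 \right)} \right)} + 12608} = \frac{1}{\left(123 - 272 \left(-7 - 4\right)\right) + 12608} = \frac{1}{\left(123 - -2992\right) + 12608} = \frac{1}{\left(123 + 2992\right) + 12608} = \frac{1}{3115 + 12608} = \frac{1}{15723}$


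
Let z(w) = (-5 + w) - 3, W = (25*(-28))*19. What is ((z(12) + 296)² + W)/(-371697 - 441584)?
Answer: -76700/813281 ≈ -0.094309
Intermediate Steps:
W = -13300 (W = -700*19 = -13300)
z(w) = -8 + w
((z(12) + 296)² + W)/(-371697 - 441584) = (((-8 + 12) + 296)² - 13300)/(-371697 - 441584) = ((4 + 296)² - 13300)/(-813281) = (300² - 13300)*(-1/813281) = (90000 - 13300)*(-1/813281) = 76700*(-1/813281) = -76700/813281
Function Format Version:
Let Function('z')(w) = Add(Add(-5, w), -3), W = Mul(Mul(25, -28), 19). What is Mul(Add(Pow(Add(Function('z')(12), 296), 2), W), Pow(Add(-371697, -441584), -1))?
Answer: Rational(-76700, 813281) ≈ -0.094309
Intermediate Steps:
W = -13300 (W = Mul(-700, 19) = -13300)
Function('z')(w) = Add(-8, w)
Mul(Add(Pow(Add(Function('z')(12), 296), 2), W), Pow(Add(-371697, -441584), -1)) = Mul(Add(Pow(Add(Add(-8, 12), 296), 2), -13300), Pow(Add(-371697, -441584), -1)) = Mul(Add(Pow(Add(4, 296), 2), -13300), Pow(-813281, -1)) = Mul(Add(Pow(300, 2), -13300), Rational(-1, 813281)) = Mul(Add(90000, -13300), Rational(-1, 813281)) = Mul(76700, Rational(-1, 813281)) = Rational(-76700, 813281)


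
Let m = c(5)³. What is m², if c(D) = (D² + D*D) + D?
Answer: 27680640625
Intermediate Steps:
c(D) = D + 2*D² (c(D) = (D² + D²) + D = 2*D² + D = D + 2*D²)
m = 166375 (m = (5*(1 + 2*5))³ = (5*(1 + 10))³ = (5*11)³ = 55³ = 166375)
m² = 166375² = 27680640625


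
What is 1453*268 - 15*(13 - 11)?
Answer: 389374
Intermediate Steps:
1453*268 - 15*(13 - 11) = 389404 - 15*2 = 389404 - 30 = 389374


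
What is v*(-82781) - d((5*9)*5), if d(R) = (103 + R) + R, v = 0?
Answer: -553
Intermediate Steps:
d(R) = 103 + 2*R
v*(-82781) - d((5*9)*5) = 0*(-82781) - (103 + 2*((5*9)*5)) = 0 - (103 + 2*(45*5)) = 0 - (103 + 2*225) = 0 - (103 + 450) = 0 - 1*553 = 0 - 553 = -553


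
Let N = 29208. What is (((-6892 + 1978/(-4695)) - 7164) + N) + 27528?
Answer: 200380622/4695 ≈ 42680.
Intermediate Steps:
(((-6892 + 1978/(-4695)) - 7164) + N) + 27528 = (((-6892 + 1978/(-4695)) - 7164) + 29208) + 27528 = (((-6892 + 1978*(-1/4695)) - 7164) + 29208) + 27528 = (((-6892 - 1978/4695) - 7164) + 29208) + 27528 = ((-32359918/4695 - 7164) + 29208) + 27528 = (-65994898/4695 + 29208) + 27528 = 71136662/4695 + 27528 = 200380622/4695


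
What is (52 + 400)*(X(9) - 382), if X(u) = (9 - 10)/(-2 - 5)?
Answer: -1208196/7 ≈ -1.7260e+5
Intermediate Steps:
X(u) = ⅐ (X(u) = -1/(-7) = -1*(-⅐) = ⅐)
(52 + 400)*(X(9) - 382) = (52 + 400)*(⅐ - 382) = 452*(-2673/7) = -1208196/7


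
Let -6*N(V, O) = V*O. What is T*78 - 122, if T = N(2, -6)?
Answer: 34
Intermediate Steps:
N(V, O) = -O*V/6 (N(V, O) = -V*O/6 = -O*V/6)
T = 2 (T = -⅙*(-6)*2 = 2)
T*78 - 122 = 2*78 - 122 = 156 - 122 = 34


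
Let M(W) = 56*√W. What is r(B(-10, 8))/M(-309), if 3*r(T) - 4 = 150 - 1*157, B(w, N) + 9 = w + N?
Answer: I*√309/17304 ≈ 0.0010159*I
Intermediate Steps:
B(w, N) = -9 + N + w (B(w, N) = -9 + (w + N) = -9 + (N + w) = -9 + N + w)
r(T) = -1 (r(T) = 4/3 + (150 - 1*157)/3 = 4/3 + (150 - 157)/3 = 4/3 + (⅓)*(-7) = 4/3 - 7/3 = -1)
r(B(-10, 8))/M(-309) = -1/(56*√(-309)) = -1/(56*(I*√309)) = -1/(56*I*√309) = -(-1)*I*√309/17304 = I*√309/17304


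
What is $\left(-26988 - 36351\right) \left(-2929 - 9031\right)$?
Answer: $757534440$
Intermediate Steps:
$\left(-26988 - 36351\right) \left(-2929 - 9031\right) = - 63339 \left(-2929 - 9031\right) = \left(-63339\right) \left(-11960\right) = 757534440$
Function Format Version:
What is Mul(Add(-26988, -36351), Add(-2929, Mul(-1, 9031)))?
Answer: 757534440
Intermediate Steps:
Mul(Add(-26988, -36351), Add(-2929, Mul(-1, 9031))) = Mul(-63339, Add(-2929, -9031)) = Mul(-63339, -11960) = 757534440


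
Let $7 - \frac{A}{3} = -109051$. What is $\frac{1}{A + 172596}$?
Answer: $\frac{1}{499770} \approx 2.0009 \cdot 10^{-6}$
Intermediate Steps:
$A = 327174$ ($A = 21 - -327153 = 21 + 327153 = 327174$)
$\frac{1}{A + 172596} = \frac{1}{327174 + 172596} = \frac{1}{499770}$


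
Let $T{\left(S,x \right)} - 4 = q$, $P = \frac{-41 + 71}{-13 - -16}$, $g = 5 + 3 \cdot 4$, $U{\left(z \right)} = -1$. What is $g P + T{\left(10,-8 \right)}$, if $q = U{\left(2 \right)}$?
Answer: $173$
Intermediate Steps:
$q = -1$
$g = 17$ ($g = 5 + 12 = 17$)
$P = 10$ ($P = \frac{30}{-13 + 16} = \frac{30}{3} = 30 \cdot \frac{1}{3} = 10$)
$T{\left(S,x \right)} = 3$ ($T{\left(S,x \right)} = 4 - 1 = 3$)
$g P + T{\left(10,-8 \right)} = 17 \cdot 10 + 3 = 170 + 3 = 173$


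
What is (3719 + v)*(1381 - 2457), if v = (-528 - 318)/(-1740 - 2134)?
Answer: -7751639576/1937 ≈ -4.0019e+6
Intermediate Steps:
v = 423/1937 (v = -846/(-3874) = -846*(-1/3874) = 423/1937 ≈ 0.21838)
(3719 + v)*(1381 - 2457) = (3719 + 423/1937)*(1381 - 2457) = (7204126/1937)*(-1076) = -7751639576/1937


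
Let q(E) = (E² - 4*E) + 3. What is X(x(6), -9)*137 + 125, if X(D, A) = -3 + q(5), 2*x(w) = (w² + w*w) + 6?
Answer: 810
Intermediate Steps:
x(w) = 3 + w² (x(w) = ((w² + w*w) + 6)/2 = ((w² + w²) + 6)/2 = (2*w² + 6)/2 = (6 + 2*w²)/2 = 3 + w²)
q(E) = 3 + E² - 4*E
X(D, A) = 5 (X(D, A) = -3 + (3 + 5² - 4*5) = -3 + (3 + 25 - 20) = -3 + 8 = 5)
X(x(6), -9)*137 + 125 = 5*137 + 125 = 685 + 125 = 810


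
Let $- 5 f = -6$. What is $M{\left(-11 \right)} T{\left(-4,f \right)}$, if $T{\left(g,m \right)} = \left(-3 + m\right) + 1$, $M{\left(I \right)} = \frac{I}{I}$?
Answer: $- \frac{4}{5} \approx -0.8$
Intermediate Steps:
$f = \frac{6}{5}$ ($f = \left(- \frac{1}{5}\right) \left(-6\right) = \frac{6}{5} \approx 1.2$)
$M{\left(I \right)} = 1$
$T{\left(g,m \right)} = -2 + m$
$M{\left(-11 \right)} T{\left(-4,f \right)} = 1 \left(-2 + \frac{6}{5}\right) = 1 \left(- \frac{4}{5}\right) = - \frac{4}{5}$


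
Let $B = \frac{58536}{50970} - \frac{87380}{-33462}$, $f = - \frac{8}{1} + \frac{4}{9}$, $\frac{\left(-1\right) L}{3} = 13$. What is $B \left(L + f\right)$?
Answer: $- \frac{223902783934}{1279168605} \approx -175.04$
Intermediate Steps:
$L = -39$ ($L = \left(-3\right) 13 = -39$)
$f = - \frac{68}{9}$ ($f = \left(-8\right) 1 + 4 \cdot \frac{1}{9} = -8 + \frac{4}{9} = - \frac{68}{9} \approx -7.5556$)
$B = \frac{534374186}{142129845}$ ($B = 58536 \cdot \frac{1}{50970} - - \frac{43690}{16731} = \frac{9756}{8495} + \frac{43690}{16731} = \frac{534374186}{142129845} \approx 3.7598$)
$B \left(L + f\right) = \frac{534374186 \left(-39 - \frac{68}{9}\right)}{142129845} = \frac{534374186}{142129845} \left(- \frac{419}{9}\right) = - \frac{223902783934}{1279168605}$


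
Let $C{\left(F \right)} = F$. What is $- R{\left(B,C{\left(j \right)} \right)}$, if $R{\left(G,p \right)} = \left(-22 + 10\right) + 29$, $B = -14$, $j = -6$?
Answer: $-17$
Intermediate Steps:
$R{\left(G,p \right)} = 17$ ($R{\left(G,p \right)} = -12 + 29 = 17$)
$- R{\left(B,C{\left(j \right)} \right)} = \left(-1\right) 17 = -17$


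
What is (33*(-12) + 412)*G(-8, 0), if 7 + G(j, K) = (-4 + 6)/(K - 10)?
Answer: -576/5 ≈ -115.20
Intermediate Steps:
G(j, K) = -7 + 2/(-10 + K) (G(j, K) = -7 + (-4 + 6)/(K - 10) = -7 + 2/(-10 + K))
(33*(-12) + 412)*G(-8, 0) = (33*(-12) + 412)*((72 - 7*0)/(-10 + 0)) = (-396 + 412)*((72 + 0)/(-10)) = 16*(-⅒*72) = 16*(-36/5) = -576/5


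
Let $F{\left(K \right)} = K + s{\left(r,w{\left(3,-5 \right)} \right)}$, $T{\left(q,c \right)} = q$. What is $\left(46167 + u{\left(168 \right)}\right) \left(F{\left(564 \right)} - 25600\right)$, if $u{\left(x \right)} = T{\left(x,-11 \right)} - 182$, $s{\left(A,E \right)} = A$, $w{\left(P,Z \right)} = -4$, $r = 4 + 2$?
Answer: $-1155209590$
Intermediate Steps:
$r = 6$
$u{\left(x \right)} = -182 + x$ ($u{\left(x \right)} = x - 182 = -182 + x$)
$F{\left(K \right)} = 6 + K$ ($F{\left(K \right)} = K + 6 = 6 + K$)
$\left(46167 + u{\left(168 \right)}\right) \left(F{\left(564 \right)} - 25600\right) = \left(46167 + \left(-182 + 168\right)\right) \left(\left(6 + 564\right) - 25600\right) = \left(46167 - 14\right) \left(570 - 25600\right) = 46153 \left(-25030\right) = -1155209590$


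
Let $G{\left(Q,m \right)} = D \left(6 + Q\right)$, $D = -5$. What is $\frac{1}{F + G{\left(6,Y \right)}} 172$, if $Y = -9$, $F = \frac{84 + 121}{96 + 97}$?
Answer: $- \frac{33196}{11375} \approx -2.9183$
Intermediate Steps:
$F = \frac{205}{193} \approx 1.0622$
$G{\left(Q,m \right)} = -30 - 5 Q$ ($G{\left(Q,m \right)} = - 5 \left(6 + Q\right) = -30 - 5 Q$)
$\frac{1}{F + G{\left(6,Y \right)}} 172 = \frac{1}{\frac{205}{193} - 60} \cdot 172 = \frac{1}{- \frac{11375}{193}} \cdot 172 = \left(- \frac{193}{11375}\right) 172 = - \frac{33196}{11375}$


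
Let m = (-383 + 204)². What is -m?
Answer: -32041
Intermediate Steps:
m = 32041 (m = (-179)² = 32041)
-m = -1*32041 = -32041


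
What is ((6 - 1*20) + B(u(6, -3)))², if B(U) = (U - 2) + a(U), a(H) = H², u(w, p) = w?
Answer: 676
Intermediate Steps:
B(U) = -2 + U + U² (B(U) = (U - 2) + U² = (-2 + U) + U² = -2 + U + U²)
((6 - 1*20) + B(u(6, -3)))² = ((6 - 1*20) + (-2 + 6 + 6²))² = ((6 - 20) + (-2 + 6 + 36))² = (-14 + 40)² = 26² = 676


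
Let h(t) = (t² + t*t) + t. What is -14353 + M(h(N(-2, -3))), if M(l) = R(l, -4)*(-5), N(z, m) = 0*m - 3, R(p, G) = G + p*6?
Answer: -14783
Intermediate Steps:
R(p, G) = G + 6*p
N(z, m) = -3 (N(z, m) = 0 - 3 = -3)
h(t) = t + 2*t² (h(t) = (t² + t²) + t = 2*t² + t = t + 2*t²)
M(l) = 20 - 30*l (M(l) = (-4 + 6*l)*(-5) = 20 - 30*l)
-14353 + M(h(N(-2, -3))) = -14353 + (20 - (-90)*(1 + 2*(-3))) = -14353 + (20 - (-90)*(1 - 6)) = -14353 + (20 - (-90)*(-5)) = -14353 + (20 - 30*15) = -14353 + (20 - 450) = -14353 - 430 = -14783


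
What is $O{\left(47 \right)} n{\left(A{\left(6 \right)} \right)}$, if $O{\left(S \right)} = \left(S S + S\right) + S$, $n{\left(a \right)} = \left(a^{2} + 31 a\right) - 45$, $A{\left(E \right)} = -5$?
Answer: $-403025$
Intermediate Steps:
$n{\left(a \right)} = -45 + a^{2} + 31 a$
$O{\left(S \right)} = S^{2} + 2 S$ ($O{\left(S \right)} = \left(S^{2} + S\right) + S = \left(S + S^{2}\right) + S = S^{2} + 2 S$)
$O{\left(47 \right)} n{\left(A{\left(6 \right)} \right)} = 47 \left(2 + 47\right) \left(-45 + \left(-5\right)^{2} + 31 \left(-5\right)\right) = 47 \cdot 49 \left(-45 + 25 - 155\right) = 2303 \left(-175\right) = -403025$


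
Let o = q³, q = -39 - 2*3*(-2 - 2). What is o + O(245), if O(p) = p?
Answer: -3130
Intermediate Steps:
q = -15 (q = -39 - 6*(-4) = -39 - 1*(-24) = -39 + 24 = -15)
o = -3375 (o = (-15)³ = -3375)
o + O(245) = -3375 + 245 = -3130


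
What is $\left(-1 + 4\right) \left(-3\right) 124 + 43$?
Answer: $-1073$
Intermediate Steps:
$\left(-1 + 4\right) \left(-3\right) 124 + 43 = 3 \left(-3\right) 124 + 43 = \left(-9\right) 124 + 43 = -1116 + 43 = -1073$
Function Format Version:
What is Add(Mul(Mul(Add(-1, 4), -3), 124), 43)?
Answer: -1073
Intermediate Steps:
Add(Mul(Mul(Add(-1, 4), -3), 124), 43) = Add(Mul(Mul(3, -3), 124), 43) = Add(Mul(-9, 124), 43) = Add(-1116, 43) = -1073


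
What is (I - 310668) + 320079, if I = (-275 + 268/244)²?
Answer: 314175595/3721 ≈ 84433.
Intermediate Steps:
I = 279157264/3721 (I = (-275 + 268*(1/244))² = (-275 + 67/61)² = (-16708/61)² = 279157264/3721 ≈ 75022.)
(I - 310668) + 320079 = (279157264/3721 - 310668) + 320079 = -876838364/3721 + 320079 = 314175595/3721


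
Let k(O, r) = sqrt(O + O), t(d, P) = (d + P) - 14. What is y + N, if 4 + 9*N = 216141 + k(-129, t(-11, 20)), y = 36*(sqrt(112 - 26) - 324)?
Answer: 111161/9 + 36*sqrt(86) + I*sqrt(258)/9 ≈ 12685.0 + 1.7847*I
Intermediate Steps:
t(d, P) = -14 + P + d (t(d, P) = (P + d) - 14 = -14 + P + d)
k(O, r) = sqrt(2)*sqrt(O) (k(O, r) = sqrt(2*O) = sqrt(2)*sqrt(O))
y = -11664 + 36*sqrt(86) (y = 36*(sqrt(86) - 324) = 36*(-324 + sqrt(86)) = -11664 + 36*sqrt(86) ≈ -11330.)
N = 216137/9 + I*sqrt(258)/9 (N = -4/9 + (216141 + sqrt(2)*sqrt(-129))/9 = -4/9 + (216141 + sqrt(2)*(I*sqrt(129)))/9 = -4/9 + (216141 + I*sqrt(258))/9 = -4/9 + (72047/3 + I*sqrt(258)/9) = 216137/9 + I*sqrt(258)/9 ≈ 24015.0 + 1.7847*I)
y + N = (-11664 + 36*sqrt(86)) + (216137/9 + I*sqrt(258)/9) = 111161/9 + 36*sqrt(86) + I*sqrt(258)/9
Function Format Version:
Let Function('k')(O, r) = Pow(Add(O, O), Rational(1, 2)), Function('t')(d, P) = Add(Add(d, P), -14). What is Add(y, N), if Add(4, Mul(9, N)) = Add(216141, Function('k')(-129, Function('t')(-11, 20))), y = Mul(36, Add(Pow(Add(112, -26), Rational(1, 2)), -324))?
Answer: Add(Rational(111161, 9), Mul(36, Pow(86, Rational(1, 2))), Mul(Rational(1, 9), I, Pow(258, Rational(1, 2)))) ≈ Add(12685., Mul(1.7847, I))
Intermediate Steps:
Function('t')(d, P) = Add(-14, P, d) (Function('t')(d, P) = Add(Add(P, d), -14) = Add(-14, P, d))
Function('k')(O, r) = Mul(Pow(2, Rational(1, 2)), Pow(O, Rational(1, 2))) (Function('k')(O, r) = Pow(Mul(2, O), Rational(1, 2)) = Mul(Pow(2, Rational(1, 2)), Pow(O, Rational(1, 2))))
y = Add(-11664, Mul(36, Pow(86, Rational(1, 2)))) (y = Mul(36, Add(Pow(86, Rational(1, 2)), -324)) = Mul(36, Add(-324, Pow(86, Rational(1, 2)))) = Add(-11664, Mul(36, Pow(86, Rational(1, 2)))) ≈ -11330.)
N = Add(Rational(216137, 9), Mul(Rational(1, 9), I, Pow(258, Rational(1, 2)))) (N = Add(Rational(-4, 9), Mul(Rational(1, 9), Add(216141, Mul(Pow(2, Rational(1, 2)), Pow(-129, Rational(1, 2)))))) = Add(Rational(-4, 9), Mul(Rational(1, 9), Add(216141, Mul(Pow(2, Rational(1, 2)), Mul(I, Pow(129, Rational(1, 2))))))) = Add(Rational(-4, 9), Mul(Rational(1, 9), Add(216141, Mul(I, Pow(258, Rational(1, 2)))))) = Add(Rational(-4, 9), Add(Rational(72047, 3), Mul(Rational(1, 9), I, Pow(258, Rational(1, 2))))) = Add(Rational(216137, 9), Mul(Rational(1, 9), I, Pow(258, Rational(1, 2)))) ≈ Add(24015., Mul(1.7847, I)))
Add(y, N) = Add(Add(-11664, Mul(36, Pow(86, Rational(1, 2)))), Add(Rational(216137, 9), Mul(Rational(1, 9), I, Pow(258, Rational(1, 2))))) = Add(Rational(111161, 9), Mul(36, Pow(86, Rational(1, 2))), Mul(Rational(1, 9), I, Pow(258, Rational(1, 2))))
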